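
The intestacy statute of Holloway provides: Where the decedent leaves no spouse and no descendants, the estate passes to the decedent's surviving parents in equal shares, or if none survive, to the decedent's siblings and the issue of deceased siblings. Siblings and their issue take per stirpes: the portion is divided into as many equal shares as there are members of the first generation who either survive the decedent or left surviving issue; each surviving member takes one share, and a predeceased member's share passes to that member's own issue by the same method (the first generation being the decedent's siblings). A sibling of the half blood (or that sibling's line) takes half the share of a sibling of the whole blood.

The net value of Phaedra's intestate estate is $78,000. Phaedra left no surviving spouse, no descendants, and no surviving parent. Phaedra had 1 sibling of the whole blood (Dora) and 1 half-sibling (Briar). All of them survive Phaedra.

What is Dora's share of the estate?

The entire $78,000 passes to the siblings and their issue.
Counting each half-blood sibling's line as half a unit, there are 3/2 units in $78,000, so one unit is $52,000. Whole-blood lines (Dora) take $52,000 each; half-blood lines (Briar) take $26,000 each.

Dora receives $52,000.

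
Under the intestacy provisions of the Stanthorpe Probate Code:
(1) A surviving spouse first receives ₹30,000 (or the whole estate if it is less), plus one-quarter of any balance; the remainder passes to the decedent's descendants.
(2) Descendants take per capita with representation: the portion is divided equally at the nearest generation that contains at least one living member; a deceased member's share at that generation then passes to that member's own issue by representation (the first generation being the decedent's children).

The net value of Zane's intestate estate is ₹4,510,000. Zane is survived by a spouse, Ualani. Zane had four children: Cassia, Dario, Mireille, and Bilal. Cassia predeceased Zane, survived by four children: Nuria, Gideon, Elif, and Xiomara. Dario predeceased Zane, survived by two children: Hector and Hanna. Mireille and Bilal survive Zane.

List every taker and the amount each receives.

Ualani: ₹1,150,000; Nuria: ₹210,000; Gideon: ₹210,000; Elif: ₹210,000; Xiomara: ₹210,000; Hector: ₹420,000; Hanna: ₹420,000; Mireille: ₹840,000; Bilal: ₹840,000

Ualani first takes ₹30,000, leaving a balance of ₹4,480,000. Ualani then takes one-quarter of the balance (₹1,120,000), for a total of ₹1,150,000. The remaining ₹3,360,000 passes to the descendants.
The descendants' portion (₹3,360,000) is divided into 4 shares of ₹840,000: Mireille and Bilal each take ₹840,000; Cassia's ₹840,000 share passes to Cassia's issue; Dario's ₹840,000 share passes to Dario's issue.
Cassia's share (₹840,000) is divided into 4 shares of ₹210,000: Nuria, Gideon, Elif, and Xiomara each take ₹210,000.
Dario's share (₹840,000) is divided into 2 shares of ₹420,000: Hector and Hanna each take ₹420,000.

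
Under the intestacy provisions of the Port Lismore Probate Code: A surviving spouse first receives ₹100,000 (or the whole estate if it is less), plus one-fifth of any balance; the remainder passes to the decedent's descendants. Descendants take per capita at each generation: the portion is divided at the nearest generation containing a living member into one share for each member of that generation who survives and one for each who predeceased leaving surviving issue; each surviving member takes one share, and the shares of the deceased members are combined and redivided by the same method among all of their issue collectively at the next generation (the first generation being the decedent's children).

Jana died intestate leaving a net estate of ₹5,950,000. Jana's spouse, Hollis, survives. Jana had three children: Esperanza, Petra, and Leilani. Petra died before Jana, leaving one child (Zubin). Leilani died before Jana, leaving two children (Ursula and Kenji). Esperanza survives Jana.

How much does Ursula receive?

Hollis first takes ₹100,000, leaving a balance of ₹5,850,000. Hollis then takes one-fifth of the balance (₹1,170,000), for a total of ₹1,270,000. The remaining ₹4,680,000 passes to the descendants.
The descendants' portion (₹4,680,000) is divided at the children's generation into 3 shares of ₹1,560,000. Esperanza takes ₹1,560,000. The 2 shares of the deceased (Petra and Leilani) are combined into a pool of ₹3,120,000.
That pool (₹3,120,000) is divided at the grandchildren's generation equally among Zubin, Ursula, and Kenji: ₹1,040,000 each.

Ursula receives ₹1,040,000.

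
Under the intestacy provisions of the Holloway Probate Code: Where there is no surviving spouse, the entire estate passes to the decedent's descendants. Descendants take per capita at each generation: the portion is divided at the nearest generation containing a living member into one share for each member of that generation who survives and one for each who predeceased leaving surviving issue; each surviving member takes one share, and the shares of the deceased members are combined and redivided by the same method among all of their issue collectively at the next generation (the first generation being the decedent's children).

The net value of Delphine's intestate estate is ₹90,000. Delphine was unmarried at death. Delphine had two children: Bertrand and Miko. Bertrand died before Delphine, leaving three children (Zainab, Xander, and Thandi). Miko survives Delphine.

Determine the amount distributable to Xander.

The entire ₹90,000 passes to the descendants.
That amount (₹90,000) is divided at the children's generation into 2 shares of ₹45,000. Miko takes ₹45,000. The remaining share for the deceased Bertrand (₹45,000) is carried to the next generation.
That pool (₹45,000) is divided at the grandchildren's generation equally among Zainab, Xander, and Thandi: ₹15,000 each.

Xander receives ₹15,000.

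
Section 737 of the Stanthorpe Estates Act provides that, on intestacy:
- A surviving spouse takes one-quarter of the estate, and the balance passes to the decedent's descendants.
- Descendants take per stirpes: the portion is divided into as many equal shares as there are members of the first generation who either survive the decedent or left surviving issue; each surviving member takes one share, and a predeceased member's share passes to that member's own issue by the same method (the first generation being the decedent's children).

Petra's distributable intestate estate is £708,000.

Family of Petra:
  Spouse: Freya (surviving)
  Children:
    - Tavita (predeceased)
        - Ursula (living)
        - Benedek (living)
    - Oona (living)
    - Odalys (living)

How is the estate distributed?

Freya: £177,000; Ursula: £88,500; Benedek: £88,500; Oona: £177,000; Odalys: £177,000

Freya takes one-quarter of £708,000 = £177,000. The remaining £531,000 passes to the descendants.
The descendants' portion (£531,000) is divided into 3 shares of £177,000: Oona and Odalys each take £177,000; Tavita's £177,000 share passes to Tavita's issue.
Tavita's share (£177,000) is divided into 2 shares of £88,500: Ursula and Benedek each take £88,500.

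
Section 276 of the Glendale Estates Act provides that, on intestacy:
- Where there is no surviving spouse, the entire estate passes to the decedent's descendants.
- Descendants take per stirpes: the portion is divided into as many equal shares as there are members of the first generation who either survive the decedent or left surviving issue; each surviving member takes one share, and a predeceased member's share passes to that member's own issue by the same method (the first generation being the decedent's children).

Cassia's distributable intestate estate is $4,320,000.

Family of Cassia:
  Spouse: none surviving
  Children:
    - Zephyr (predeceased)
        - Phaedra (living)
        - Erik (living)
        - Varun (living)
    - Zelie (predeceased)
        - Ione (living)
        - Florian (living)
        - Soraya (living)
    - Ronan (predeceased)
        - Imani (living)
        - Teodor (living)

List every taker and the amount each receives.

The entire $4,320,000 passes to the descendants.
That amount ($4,320,000) is divided into 3 shares of $1,440,000: Zephyr's $1,440,000 share passes to Zephyr's issue; Zelie's $1,440,000 share passes to Zelie's issue; Ronan's $1,440,000 share passes to Ronan's issue.
Zephyr's share ($1,440,000) is divided into 3 shares of $480,000: Phaedra, Erik, and Varun each take $480,000.
Zelie's share ($1,440,000) is divided into 3 shares of $480,000: Ione, Florian, and Soraya each take $480,000.
Ronan's share ($1,440,000) is divided into 2 shares of $720,000: Imani and Teodor each take $720,000.

Phaedra: $480,000; Erik: $480,000; Varun: $480,000; Ione: $480,000; Florian: $480,000; Soraya: $480,000; Imani: $720,000; Teodor: $720,000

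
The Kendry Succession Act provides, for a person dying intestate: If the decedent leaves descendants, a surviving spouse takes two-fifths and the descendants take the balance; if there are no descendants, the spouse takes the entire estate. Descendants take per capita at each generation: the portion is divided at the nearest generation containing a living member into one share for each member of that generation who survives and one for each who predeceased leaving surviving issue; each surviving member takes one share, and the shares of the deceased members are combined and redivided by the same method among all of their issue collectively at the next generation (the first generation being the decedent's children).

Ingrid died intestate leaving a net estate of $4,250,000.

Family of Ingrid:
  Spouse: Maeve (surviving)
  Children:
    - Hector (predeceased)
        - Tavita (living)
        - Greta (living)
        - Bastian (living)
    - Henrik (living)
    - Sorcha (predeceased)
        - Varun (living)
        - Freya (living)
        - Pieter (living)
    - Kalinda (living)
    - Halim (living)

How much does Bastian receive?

Bastian receives $170,000.

Maeve takes two-fifths of $4,250,000 = $1,700,000. The remaining $2,550,000 passes to the descendants.
The descendants' portion ($2,550,000) is divided at the children's generation into 5 shares of $510,000. Henrik, Kalinda, and Halim each take $510,000. The 2 shares of the deceased (Hector and Sorcha) are combined into a pool of $1,020,000.
That pool ($1,020,000) is divided at the grandchildren's generation equally among Tavita, Greta, Bastian, Varun, Freya, and Pieter: $170,000 each.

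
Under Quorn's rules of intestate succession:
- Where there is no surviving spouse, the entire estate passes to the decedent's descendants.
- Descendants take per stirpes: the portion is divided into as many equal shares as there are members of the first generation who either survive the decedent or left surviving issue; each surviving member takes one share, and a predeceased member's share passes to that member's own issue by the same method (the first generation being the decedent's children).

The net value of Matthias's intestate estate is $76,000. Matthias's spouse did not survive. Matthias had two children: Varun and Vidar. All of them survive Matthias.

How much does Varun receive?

Varun receives $38,000.

The entire $76,000 passes to the descendants.
That amount ($76,000) is divided into 2 shares of $38,000: Varun and Vidar each take $38,000.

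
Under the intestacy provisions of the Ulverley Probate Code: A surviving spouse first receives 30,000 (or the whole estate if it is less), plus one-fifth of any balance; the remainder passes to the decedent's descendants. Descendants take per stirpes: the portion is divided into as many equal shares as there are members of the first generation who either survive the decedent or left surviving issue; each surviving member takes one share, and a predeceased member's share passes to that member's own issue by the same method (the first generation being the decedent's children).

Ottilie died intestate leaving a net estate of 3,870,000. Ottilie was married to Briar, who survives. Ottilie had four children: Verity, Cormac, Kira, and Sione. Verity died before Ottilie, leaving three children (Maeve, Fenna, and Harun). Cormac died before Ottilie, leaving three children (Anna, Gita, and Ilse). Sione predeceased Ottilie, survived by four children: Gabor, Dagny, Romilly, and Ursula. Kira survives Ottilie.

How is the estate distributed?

Briar: 798,000; Maeve: 256,000; Fenna: 256,000; Harun: 256,000; Anna: 256,000; Gita: 256,000; Ilse: 256,000; Kira: 768,000; Gabor: 192,000; Dagny: 192,000; Romilly: 192,000; Ursula: 192,000

Briar first takes 30,000, leaving a balance of 3,840,000. Briar then takes one-fifth of the balance (768,000), for a total of 798,000. The remaining 3,072,000 passes to the descendants.
The descendants' portion (3,072,000) is divided into 4 shares of 768,000: Kira takes 768,000; Verity's 768,000 share passes to Verity's issue; Cormac's 768,000 share passes to Cormac's issue; Sione's 768,000 share passes to Sione's issue.
Verity's share (768,000) is divided into 3 shares of 256,000: Maeve, Fenna, and Harun each take 256,000.
Cormac's share (768,000) is divided into 3 shares of 256,000: Anna, Gita, and Ilse each take 256,000.
Sione's share (768,000) is divided into 4 shares of 192,000: Gabor, Dagny, Romilly, and Ursula each take 192,000.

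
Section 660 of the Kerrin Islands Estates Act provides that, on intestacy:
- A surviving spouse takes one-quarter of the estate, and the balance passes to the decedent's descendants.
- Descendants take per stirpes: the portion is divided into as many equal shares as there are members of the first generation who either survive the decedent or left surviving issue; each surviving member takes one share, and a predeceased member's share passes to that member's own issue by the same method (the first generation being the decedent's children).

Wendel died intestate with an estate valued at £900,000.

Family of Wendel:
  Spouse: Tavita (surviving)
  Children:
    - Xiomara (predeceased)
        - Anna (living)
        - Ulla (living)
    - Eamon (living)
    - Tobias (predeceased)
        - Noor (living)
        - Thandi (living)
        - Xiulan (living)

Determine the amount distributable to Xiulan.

Tavita takes one-quarter of £900,000 = £225,000. The remaining £675,000 passes to the descendants.
The descendants' portion (£675,000) is divided into 3 shares of £225,000: Eamon takes £225,000; Xiomara's £225,000 share passes to Xiomara's issue; Tobias's £225,000 share passes to Tobias's issue.
Xiomara's share (£225,000) is divided into 2 shares of £112,500: Anna and Ulla each take £112,500.
Tobias's share (£225,000) is divided into 3 shares of £75,000: Noor, Thandi, and Xiulan each take £75,000.

Xiulan receives £75,000.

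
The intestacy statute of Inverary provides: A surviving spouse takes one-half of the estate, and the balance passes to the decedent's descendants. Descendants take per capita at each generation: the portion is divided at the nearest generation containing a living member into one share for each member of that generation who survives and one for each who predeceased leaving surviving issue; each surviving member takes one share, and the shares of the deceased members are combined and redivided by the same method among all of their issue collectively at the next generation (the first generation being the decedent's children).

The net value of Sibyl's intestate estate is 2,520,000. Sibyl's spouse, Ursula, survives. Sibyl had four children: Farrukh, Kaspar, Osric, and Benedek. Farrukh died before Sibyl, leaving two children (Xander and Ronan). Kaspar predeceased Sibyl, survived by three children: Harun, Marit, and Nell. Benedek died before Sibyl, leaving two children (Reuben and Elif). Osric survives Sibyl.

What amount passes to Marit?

Marit receives 135,000.

Ursula takes one-half of 2,520,000 = 1,260,000. The remaining 1,260,000 passes to the descendants.
The descendants' portion (1,260,000) is divided at the children's generation into 4 shares of 315,000. Osric takes 315,000. The 3 shares of the deceased (Farrukh, Kaspar, and Benedek) are combined into a pool of 945,000.
That pool (945,000) is divided at the grandchildren's generation equally among Xander, Ronan, Harun, Marit, Nell, Reuben, and Elif: 135,000 each.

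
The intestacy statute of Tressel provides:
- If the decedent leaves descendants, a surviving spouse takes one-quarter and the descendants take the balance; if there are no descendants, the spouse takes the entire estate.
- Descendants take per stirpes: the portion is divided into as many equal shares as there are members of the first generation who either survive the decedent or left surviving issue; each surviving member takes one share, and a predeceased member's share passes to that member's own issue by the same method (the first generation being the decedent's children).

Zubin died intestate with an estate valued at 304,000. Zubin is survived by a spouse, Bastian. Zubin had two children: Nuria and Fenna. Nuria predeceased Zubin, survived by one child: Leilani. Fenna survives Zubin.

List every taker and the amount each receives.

Bastian: 76,000; Leilani: 114,000; Fenna: 114,000

Bastian takes one-quarter of 304,000 = 76,000. The remaining 228,000 passes to the descendants.
The descendants' portion (228,000) is divided into 2 shares of 114,000: Fenna takes 114,000; Nuria's 114,000 share passes to Nuria's issue.
Nuria's share (114,000) passes entirely to Leilani.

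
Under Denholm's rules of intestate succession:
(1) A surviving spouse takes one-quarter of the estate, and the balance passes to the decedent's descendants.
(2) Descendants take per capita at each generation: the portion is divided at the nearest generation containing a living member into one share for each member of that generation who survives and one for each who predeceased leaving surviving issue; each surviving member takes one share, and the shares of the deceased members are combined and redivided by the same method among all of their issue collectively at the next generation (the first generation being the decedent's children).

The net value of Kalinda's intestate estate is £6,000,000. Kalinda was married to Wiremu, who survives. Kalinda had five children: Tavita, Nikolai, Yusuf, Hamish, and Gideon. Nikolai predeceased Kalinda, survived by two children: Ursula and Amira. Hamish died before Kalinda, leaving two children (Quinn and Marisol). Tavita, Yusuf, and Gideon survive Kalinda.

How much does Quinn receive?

Quinn receives £450,000.

Wiremu takes one-quarter of £6,000,000 = £1,500,000. The remaining £4,500,000 passes to the descendants.
The descendants' portion (£4,500,000) is divided at the children's generation into 5 shares of £900,000. Tavita, Yusuf, and Gideon each take £900,000. The 2 shares of the deceased (Nikolai and Hamish) are combined into a pool of £1,800,000.
That pool (£1,800,000) is divided at the grandchildren's generation equally among Ursula, Amira, Quinn, and Marisol: £450,000 each.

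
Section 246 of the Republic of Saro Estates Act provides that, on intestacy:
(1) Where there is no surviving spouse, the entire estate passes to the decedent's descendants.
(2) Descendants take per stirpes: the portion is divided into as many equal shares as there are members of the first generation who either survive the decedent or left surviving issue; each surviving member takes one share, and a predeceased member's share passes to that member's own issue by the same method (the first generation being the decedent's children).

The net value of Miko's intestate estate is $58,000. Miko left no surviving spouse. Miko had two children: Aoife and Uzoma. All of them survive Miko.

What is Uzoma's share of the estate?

Uzoma receives $29,000.

The entire $58,000 passes to the descendants.
That amount ($58,000) is divided into 2 shares of $29,000: Aoife and Uzoma each take $29,000.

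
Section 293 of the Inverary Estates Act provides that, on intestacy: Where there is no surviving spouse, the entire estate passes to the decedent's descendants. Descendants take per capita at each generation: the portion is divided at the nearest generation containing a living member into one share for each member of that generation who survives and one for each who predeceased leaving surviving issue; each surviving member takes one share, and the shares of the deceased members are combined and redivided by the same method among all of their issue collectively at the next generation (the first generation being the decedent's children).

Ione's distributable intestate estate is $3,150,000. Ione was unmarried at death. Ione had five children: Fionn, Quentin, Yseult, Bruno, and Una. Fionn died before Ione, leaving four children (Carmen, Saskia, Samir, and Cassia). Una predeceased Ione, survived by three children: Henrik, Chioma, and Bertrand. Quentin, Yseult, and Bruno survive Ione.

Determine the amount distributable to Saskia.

Saskia receives $180,000.

The entire $3,150,000 passes to the descendants.
That amount ($3,150,000) is divided at the children's generation into 5 shares of $630,000. Quentin, Yseult, and Bruno each take $630,000. The 2 shares of the deceased (Fionn and Una) are combined into a pool of $1,260,000.
That pool ($1,260,000) is divided at the grandchildren's generation equally among Carmen, Saskia, Samir, Cassia, Henrik, Chioma, and Bertrand: $180,000 each.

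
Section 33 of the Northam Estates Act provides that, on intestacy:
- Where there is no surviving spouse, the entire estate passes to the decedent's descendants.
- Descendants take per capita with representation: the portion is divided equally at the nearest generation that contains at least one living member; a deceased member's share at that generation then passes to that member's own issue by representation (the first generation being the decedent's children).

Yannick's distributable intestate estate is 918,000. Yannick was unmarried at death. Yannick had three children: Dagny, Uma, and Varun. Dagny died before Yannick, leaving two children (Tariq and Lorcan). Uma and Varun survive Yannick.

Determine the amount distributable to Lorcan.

Lorcan receives 153,000.

The entire 918,000 passes to the descendants.
That amount (918,000) is divided into 3 shares of 306,000: Uma and Varun each take 306,000; Dagny's 306,000 share passes to Dagny's issue.
Dagny's share (306,000) is divided into 2 shares of 153,000: Tariq and Lorcan each take 153,000.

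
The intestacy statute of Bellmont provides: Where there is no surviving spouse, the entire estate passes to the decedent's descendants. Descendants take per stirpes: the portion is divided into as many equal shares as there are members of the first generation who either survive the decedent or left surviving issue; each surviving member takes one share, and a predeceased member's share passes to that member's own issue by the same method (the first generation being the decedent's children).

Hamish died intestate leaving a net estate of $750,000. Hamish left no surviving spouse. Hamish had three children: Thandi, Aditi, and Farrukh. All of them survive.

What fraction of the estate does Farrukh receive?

The entire $750,000 passes to the descendants.
That amount ($750,000) is divided into 3 shares of $250,000: Thandi, Aditi, and Farrukh each take $250,000.

Farrukh receives 1/3 of the estate.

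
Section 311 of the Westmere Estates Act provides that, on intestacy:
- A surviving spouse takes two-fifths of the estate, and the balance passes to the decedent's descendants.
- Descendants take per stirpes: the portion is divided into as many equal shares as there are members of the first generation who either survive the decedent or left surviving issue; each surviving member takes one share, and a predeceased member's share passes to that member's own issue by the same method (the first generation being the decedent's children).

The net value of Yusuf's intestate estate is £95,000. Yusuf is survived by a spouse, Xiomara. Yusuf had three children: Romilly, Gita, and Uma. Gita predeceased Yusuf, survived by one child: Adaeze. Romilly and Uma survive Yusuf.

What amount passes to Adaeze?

Adaeze receives £19,000.

Xiomara takes two-fifths of £95,000 = £38,000. The remaining £57,000 passes to the descendants.
The descendants' portion (£57,000) is divided into 3 shares of £19,000: Romilly and Uma each take £19,000; Gita's £19,000 share passes to Gita's issue.
Gita's share (£19,000) passes entirely to Adaeze.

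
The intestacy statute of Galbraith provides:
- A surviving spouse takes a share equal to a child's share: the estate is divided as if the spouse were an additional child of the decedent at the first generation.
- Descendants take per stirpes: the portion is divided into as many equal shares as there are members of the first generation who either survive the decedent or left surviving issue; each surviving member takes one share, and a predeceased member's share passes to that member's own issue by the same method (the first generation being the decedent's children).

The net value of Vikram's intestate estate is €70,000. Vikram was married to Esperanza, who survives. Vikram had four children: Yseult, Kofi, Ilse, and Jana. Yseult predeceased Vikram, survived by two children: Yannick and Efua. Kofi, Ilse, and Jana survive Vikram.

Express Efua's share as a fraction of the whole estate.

The spouse counts as an additional share at the children's level, so there are 5 primary shares of €14,000. Esperanza takes one such share (€14,000).
The children's combined portion (€56,000) is divided into 4 shares of €14,000: Kofi, Ilse, and Jana each take €14,000; Yseult's €14,000 share passes to Yseult's issue.
Yseult's share (€14,000) is divided into 2 shares of €7,000: Yannick and Efua each take €7,000.

Efua receives 1/10 of the estate.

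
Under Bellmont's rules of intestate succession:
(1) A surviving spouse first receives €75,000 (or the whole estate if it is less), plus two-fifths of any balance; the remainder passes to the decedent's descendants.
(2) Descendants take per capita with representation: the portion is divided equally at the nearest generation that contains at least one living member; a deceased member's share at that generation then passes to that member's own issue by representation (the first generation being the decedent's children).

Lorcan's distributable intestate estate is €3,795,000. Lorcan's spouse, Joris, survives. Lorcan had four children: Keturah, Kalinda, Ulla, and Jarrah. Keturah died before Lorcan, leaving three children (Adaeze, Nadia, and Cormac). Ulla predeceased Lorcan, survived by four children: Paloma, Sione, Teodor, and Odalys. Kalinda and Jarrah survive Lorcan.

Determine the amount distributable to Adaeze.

Adaeze receives €186,000.

Joris first takes €75,000, leaving a balance of €3,720,000. Joris then takes two-fifths of the balance (€1,488,000), for a total of €1,563,000. The remaining €2,232,000 passes to the descendants.
The descendants' portion (€2,232,000) is divided into 4 shares of €558,000: Kalinda and Jarrah each take €558,000; Keturah's €558,000 share passes to Keturah's issue; Ulla's €558,000 share passes to Ulla's issue.
Keturah's share (€558,000) is divided into 3 shares of €186,000: Adaeze, Nadia, and Cormac each take €186,000.
Ulla's share (€558,000) is divided into 4 shares of €139,500: Paloma, Sione, Teodor, and Odalys each take €139,500.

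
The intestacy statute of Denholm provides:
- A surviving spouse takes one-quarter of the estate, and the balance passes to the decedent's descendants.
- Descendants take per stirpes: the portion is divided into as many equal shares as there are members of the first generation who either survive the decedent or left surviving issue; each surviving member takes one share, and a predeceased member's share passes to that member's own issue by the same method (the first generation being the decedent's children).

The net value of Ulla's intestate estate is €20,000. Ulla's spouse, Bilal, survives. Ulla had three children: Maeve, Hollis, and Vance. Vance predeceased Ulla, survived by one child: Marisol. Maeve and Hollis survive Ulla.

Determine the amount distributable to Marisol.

Bilal takes one-quarter of €20,000 = €5,000. The remaining €15,000 passes to the descendants.
The descendants' portion (€15,000) is divided into 3 shares of €5,000: Maeve and Hollis each take €5,000; Vance's €5,000 share passes to Vance's issue.
Vance's share (€5,000) passes entirely to Marisol.

Marisol receives €5,000.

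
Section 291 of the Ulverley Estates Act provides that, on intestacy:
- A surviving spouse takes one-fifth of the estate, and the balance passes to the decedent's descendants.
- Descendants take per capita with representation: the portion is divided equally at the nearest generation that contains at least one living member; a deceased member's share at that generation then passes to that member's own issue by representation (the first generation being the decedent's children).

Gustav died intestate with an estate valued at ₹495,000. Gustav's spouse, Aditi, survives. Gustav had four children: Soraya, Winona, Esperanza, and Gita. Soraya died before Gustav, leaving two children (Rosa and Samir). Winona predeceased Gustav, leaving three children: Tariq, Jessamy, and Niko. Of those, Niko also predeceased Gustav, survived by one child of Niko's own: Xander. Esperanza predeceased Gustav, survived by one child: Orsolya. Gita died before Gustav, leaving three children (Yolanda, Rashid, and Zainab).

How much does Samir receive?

Samir receives ₹44,000.

Aditi takes one-fifth of ₹495,000 = ₹99,000. The remaining ₹396,000 passes to the descendants.
No child survives, so the initial division is made at the grandchildren's generation.
The descendants' portion (₹396,000) is divided into 9 shares of ₹44,000: Rosa, Samir, Tariq, Jessamy, Orsolya, Yolanda, Rashid, and Zainab each take ₹44,000; Niko's ₹44,000 share passes to Niko's issue.
Niko's share (₹44,000) passes entirely to Xander.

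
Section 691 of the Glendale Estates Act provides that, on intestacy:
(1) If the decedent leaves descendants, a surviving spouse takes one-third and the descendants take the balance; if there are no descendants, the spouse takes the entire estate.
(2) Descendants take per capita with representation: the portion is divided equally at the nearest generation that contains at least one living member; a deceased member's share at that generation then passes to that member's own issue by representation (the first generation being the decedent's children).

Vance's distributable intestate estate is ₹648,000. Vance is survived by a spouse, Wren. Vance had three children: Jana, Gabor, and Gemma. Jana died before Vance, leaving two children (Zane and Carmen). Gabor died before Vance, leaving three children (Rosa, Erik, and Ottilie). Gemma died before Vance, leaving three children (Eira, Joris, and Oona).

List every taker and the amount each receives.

Wren takes one-third of ₹648,000 = ₹216,000. The remaining ₹432,000 passes to the descendants.
No child survives, so the initial division is made at the grandchildren's generation.
The descendants' portion (₹432,000) is divided into 8 shares of ₹54,000: Zane, Carmen, Rosa, Erik, Ottilie, Eira, Joris, and Oona each take ₹54,000.

Wren: ₹216,000; Zane: ₹54,000; Carmen: ₹54,000; Rosa: ₹54,000; Erik: ₹54,000; Ottilie: ₹54,000; Eira: ₹54,000; Joris: ₹54,000; Oona: ₹54,000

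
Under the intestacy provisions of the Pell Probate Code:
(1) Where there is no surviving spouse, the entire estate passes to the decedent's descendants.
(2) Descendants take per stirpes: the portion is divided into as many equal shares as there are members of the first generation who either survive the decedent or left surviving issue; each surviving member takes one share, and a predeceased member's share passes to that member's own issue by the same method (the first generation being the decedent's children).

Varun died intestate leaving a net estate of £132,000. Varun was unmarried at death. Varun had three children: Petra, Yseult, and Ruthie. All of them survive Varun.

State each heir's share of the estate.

The entire £132,000 passes to the descendants.
That amount (£132,000) is divided into 3 shares of £44,000: Petra, Yseult, and Ruthie each take £44,000.

Petra: £44,000; Yseult: £44,000; Ruthie: £44,000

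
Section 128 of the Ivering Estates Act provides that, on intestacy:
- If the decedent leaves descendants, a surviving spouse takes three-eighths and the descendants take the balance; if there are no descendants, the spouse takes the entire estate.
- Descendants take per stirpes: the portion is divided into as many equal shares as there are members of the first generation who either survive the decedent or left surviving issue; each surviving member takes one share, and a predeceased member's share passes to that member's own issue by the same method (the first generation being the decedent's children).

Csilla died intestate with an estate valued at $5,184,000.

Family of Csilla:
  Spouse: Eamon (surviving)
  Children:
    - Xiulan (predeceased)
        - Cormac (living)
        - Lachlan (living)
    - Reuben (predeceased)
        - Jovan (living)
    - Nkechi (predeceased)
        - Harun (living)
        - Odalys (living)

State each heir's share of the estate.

Eamon takes three-eighths of $5,184,000 = $1,944,000. The remaining $3,240,000 passes to the descendants.
The descendants' portion ($3,240,000) is divided into 3 shares of $1,080,000: Xiulan's $1,080,000 share passes to Xiulan's issue; Reuben's $1,080,000 share passes to Reuben's issue; Nkechi's $1,080,000 share passes to Nkechi's issue.
Xiulan's share ($1,080,000) is divided into 2 shares of $540,000: Cormac and Lachlan each take $540,000.
Reuben's share ($1,080,000) passes entirely to Jovan.
Nkechi's share ($1,080,000) is divided into 2 shares of $540,000: Harun and Odalys each take $540,000.

Eamon: $1,944,000; Cormac: $540,000; Lachlan: $540,000; Jovan: $1,080,000; Harun: $540,000; Odalys: $540,000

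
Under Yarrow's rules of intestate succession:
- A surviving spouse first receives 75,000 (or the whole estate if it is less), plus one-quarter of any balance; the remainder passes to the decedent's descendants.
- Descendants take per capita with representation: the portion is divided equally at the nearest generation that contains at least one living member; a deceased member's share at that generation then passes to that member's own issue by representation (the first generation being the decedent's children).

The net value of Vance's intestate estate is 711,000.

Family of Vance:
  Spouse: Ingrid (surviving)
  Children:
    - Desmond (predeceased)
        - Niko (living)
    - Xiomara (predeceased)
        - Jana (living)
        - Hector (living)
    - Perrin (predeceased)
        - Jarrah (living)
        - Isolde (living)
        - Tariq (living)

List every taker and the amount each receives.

Ingrid: 234,000; Niko: 79,500; Jana: 79,500; Hector: 79,500; Jarrah: 79,500; Isolde: 79,500; Tariq: 79,500

Ingrid first takes 75,000, leaving a balance of 636,000. Ingrid then takes one-quarter of the balance (159,000), for a total of 234,000. The remaining 477,000 passes to the descendants.
No child survives, so the initial division is made at the grandchildren's generation.
The descendants' portion (477,000) is divided into 6 shares of 79,500: Niko, Jana, Hector, Jarrah, Isolde, and Tariq each take 79,500.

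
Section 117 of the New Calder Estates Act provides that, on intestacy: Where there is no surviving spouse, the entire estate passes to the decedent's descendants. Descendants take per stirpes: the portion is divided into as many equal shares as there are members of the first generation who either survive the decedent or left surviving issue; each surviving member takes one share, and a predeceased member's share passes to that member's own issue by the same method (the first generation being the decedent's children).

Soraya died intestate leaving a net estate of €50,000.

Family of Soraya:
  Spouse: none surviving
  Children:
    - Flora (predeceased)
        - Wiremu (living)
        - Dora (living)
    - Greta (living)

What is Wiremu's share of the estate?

Wiremu receives €12,500.

The entire €50,000 passes to the descendants.
That amount (€50,000) is divided into 2 shares of €25,000: Greta takes €25,000; Flora's €25,000 share passes to Flora's issue.
Flora's share (€25,000) is divided into 2 shares of €12,500: Wiremu and Dora each take €12,500.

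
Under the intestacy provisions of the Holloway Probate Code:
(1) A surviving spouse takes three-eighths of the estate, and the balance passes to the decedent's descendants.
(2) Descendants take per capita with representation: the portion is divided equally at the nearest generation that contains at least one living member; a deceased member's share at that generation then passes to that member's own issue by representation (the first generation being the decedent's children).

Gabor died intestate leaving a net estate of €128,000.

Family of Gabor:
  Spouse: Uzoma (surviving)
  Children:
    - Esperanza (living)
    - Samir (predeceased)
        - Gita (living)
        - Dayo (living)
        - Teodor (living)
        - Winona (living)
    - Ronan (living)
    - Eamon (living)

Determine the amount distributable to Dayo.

Uzoma takes three-eighths of €128,000 = €48,000. The remaining €80,000 passes to the descendants.
The descendants' portion (€80,000) is divided into 4 shares of €20,000: Esperanza, Ronan, and Eamon each take €20,000; Samir's €20,000 share passes to Samir's issue.
Samir's share (€20,000) is divided into 4 shares of €5,000: Gita, Dayo, Teodor, and Winona each take €5,000.

Dayo receives €5,000.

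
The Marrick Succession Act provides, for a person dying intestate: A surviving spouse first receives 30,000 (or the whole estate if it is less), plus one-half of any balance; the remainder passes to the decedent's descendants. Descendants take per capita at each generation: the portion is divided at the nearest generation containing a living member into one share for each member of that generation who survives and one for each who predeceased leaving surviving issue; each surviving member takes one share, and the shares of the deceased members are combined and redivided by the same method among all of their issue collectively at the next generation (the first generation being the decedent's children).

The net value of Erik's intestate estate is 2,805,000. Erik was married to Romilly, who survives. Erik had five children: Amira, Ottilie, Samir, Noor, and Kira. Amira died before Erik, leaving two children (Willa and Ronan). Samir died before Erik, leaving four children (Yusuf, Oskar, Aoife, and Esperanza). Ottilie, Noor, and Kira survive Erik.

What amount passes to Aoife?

Romilly first takes 30,000, leaving a balance of 2,775,000. Romilly then takes one-half of the balance (1,387,500), for a total of 1,417,500. The remaining 1,387,500 passes to the descendants.
The descendants' portion (1,387,500) is divided at the children's generation into 5 shares of 277,500. Ottilie, Noor, and Kira each take 277,500. The 2 shares of the deceased (Amira and Samir) are combined into a pool of 555,000.
That pool (555,000) is divided at the grandchildren's generation equally among Willa, Ronan, Yusuf, Oskar, Aoife, and Esperanza: 92,500 each.

Aoife receives 92,500.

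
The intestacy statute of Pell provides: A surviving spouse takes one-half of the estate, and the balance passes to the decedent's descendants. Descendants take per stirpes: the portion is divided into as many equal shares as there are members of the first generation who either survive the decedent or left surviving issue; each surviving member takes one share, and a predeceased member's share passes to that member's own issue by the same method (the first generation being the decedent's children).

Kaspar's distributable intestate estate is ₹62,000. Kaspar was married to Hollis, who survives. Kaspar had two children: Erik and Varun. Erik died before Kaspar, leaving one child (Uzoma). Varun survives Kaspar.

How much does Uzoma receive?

Uzoma receives ₹15,500.

Hollis takes one-half of ₹62,000 = ₹31,000. The remaining ₹31,000 passes to the descendants.
The descendants' portion (₹31,000) is divided into 2 shares of ₹15,500: Varun takes ₹15,500; Erik's ₹15,500 share passes to Erik's issue.
Erik's share (₹15,500) passes entirely to Uzoma.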